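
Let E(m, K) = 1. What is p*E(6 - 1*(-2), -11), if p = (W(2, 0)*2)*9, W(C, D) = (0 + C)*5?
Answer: 180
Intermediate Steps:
W(C, D) = 5*C (W(C, D) = C*5 = 5*C)
p = 180 (p = ((5*2)*2)*9 = (10*2)*9 = 20*9 = 180)
p*E(6 - 1*(-2), -11) = 180*1 = 180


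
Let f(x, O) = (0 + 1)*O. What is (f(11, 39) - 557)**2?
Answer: 268324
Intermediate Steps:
f(x, O) = O (f(x, O) = 1*O = O)
(f(11, 39) - 557)**2 = (39 - 557)**2 = (-518)**2 = 268324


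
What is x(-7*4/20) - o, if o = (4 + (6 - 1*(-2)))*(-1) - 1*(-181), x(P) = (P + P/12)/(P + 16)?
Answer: -148135/876 ≈ -169.10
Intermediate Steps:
x(P) = 13*P/(12*(16 + P)) (x(P) = (P + P*(1/12))/(16 + P) = (P + P/12)/(16 + P) = (13*P/12)/(16 + P) = 13*P/(12*(16 + P)))
o = 169 (o = (4 + (6 + 2))*(-1) + 181 = (4 + 8)*(-1) + 181 = 12*(-1) + 181 = -12 + 181 = 169)
x(-7*4/20) - o = 13*(-7*4/20)/(12*(16 - 7*4/20)) - 1*169 = 13*(-28*1/20)/(12*(16 - 28*1/20)) - 169 = (13/12)*(-7/5)/(16 - 7/5) - 169 = (13/12)*(-7/5)/(73/5) - 169 = (13/12)*(-7/5)*(5/73) - 169 = -91/876 - 169 = -148135/876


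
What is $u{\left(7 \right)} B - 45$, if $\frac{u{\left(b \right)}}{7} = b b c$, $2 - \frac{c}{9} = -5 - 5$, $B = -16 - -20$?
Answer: $148131$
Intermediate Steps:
$B = 4$ ($B = -16 + 20 = 4$)
$c = 108$ ($c = 18 - 9 \left(-5 - 5\right) = 18 - -90 = 18 + 90 = 108$)
$u{\left(b \right)} = 756 b^{2}$ ($u{\left(b \right)} = 7 b b 108 = 7 b^{2} \cdot 108 = 7 \cdot 108 b^{2} = 756 b^{2}$)
$u{\left(7 \right)} B - 45 = 756 \cdot 7^{2} \cdot 4 - 45 = 756 \cdot 49 \cdot 4 - 45 = 37044 \cdot 4 - 45 = 148176 - 45 = 148131$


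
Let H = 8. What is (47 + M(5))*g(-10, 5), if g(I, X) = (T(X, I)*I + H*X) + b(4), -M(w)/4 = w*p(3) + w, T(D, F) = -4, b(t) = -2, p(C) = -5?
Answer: 9906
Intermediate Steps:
M(w) = 16*w (M(w) = -4*(w*(-5) + w) = -4*(-5*w + w) = -(-16)*w = 16*w)
g(I, X) = -2 - 4*I + 8*X (g(I, X) = (-4*I + 8*X) - 2 = -2 - 4*I + 8*X)
(47 + M(5))*g(-10, 5) = (47 + 16*5)*(-2 - 4*(-10) + 8*5) = (47 + 80)*(-2 + 40 + 40) = 127*78 = 9906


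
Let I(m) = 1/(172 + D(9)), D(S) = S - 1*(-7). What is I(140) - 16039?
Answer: -3015331/188 ≈ -16039.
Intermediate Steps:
D(S) = 7 + S (D(S) = S + 7 = 7 + S)
I(m) = 1/188 (I(m) = 1/(172 + (7 + 9)) = 1/(172 + 16) = 1/188)
I(140) - 16039 = 1/188 - 16039 = -3015331/188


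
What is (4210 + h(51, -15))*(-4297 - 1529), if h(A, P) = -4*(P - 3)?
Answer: -24946932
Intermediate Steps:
h(A, P) = 12 - 4*P (h(A, P) = -4*(-3 + P) = 12 - 4*P)
(4210 + h(51, -15))*(-4297 - 1529) = (4210 + (12 - 4*(-15)))*(-4297 - 1529) = (4210 + (12 + 60))*(-5826) = (4210 + 72)*(-5826) = 4282*(-5826) = -24946932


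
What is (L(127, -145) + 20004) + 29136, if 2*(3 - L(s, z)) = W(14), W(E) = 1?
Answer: 98285/2 ≈ 49143.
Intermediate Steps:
L(s, z) = 5/2 (L(s, z) = 3 - 1/2*1 = 3 - 1/2 = 5/2)
(L(127, -145) + 20004) + 29136 = (5/2 + 20004) + 29136 = 40013/2 + 29136 = 98285/2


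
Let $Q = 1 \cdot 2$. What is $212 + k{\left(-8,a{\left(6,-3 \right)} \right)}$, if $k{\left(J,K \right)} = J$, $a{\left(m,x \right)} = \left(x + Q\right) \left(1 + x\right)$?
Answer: $204$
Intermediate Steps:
$Q = 2$
$a{\left(m,x \right)} = \left(1 + x\right) \left(2 + x\right)$ ($a{\left(m,x \right)} = \left(x + 2\right) \left(1 + x\right) = \left(2 + x\right) \left(1 + x\right) = \left(1 + x\right) \left(2 + x\right)$)
$212 + k{\left(-8,a{\left(6,-3 \right)} \right)} = 212 - 8 = 204$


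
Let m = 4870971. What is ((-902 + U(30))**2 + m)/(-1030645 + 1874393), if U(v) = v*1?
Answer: 5631355/843748 ≈ 6.6742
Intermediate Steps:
U(v) = v
((-902 + U(30))**2 + m)/(-1030645 + 1874393) = ((-902 + 30)**2 + 4870971)/(-1030645 + 1874393) = ((-872)**2 + 4870971)/843748 = (760384 + 4870971)*(1/843748) = 5631355*(1/843748) = 5631355/843748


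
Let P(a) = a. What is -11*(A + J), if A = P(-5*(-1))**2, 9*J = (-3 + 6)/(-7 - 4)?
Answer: -824/3 ≈ -274.67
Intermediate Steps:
J = -1/33 (J = ((-3 + 6)/(-7 - 4))/9 = (3/(-11))/9 = (3*(-1/11))/9 = (1/9)*(-3/11) = -1/33 ≈ -0.030303)
A = 25 (A = (-5*(-1))**2 = 5**2 = 25)
-11*(A + J) = -11*(25 - 1/33) = -11*824/33 = -824/3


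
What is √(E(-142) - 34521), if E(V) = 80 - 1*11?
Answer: 6*I*√957 ≈ 185.61*I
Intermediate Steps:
E(V) = 69 (E(V) = 80 - 11 = 69)
√(E(-142) - 34521) = √(69 - 34521) = √(-34452) = 6*I*√957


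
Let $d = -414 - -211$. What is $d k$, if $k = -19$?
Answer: $3857$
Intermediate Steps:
$d = -203$ ($d = -414 + 211 = -203$)
$d k = \left(-203\right) \left(-19\right) = 3857$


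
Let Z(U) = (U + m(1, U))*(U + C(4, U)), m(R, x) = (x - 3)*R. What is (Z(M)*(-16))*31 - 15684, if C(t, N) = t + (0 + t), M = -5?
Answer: 3660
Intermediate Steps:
m(R, x) = R*(-3 + x) (m(R, x) = (-3 + x)*R = R*(-3 + x))
C(t, N) = 2*t (C(t, N) = t + t = 2*t)
Z(U) = (-3 + 2*U)*(8 + U) (Z(U) = (U + 1*(-3 + U))*(U + 2*4) = (U + (-3 + U))*(U + 8) = (-3 + 2*U)*(8 + U))
(Z(M)*(-16))*31 - 15684 = ((-24 + 2*(-5)² + 13*(-5))*(-16))*31 - 15684 = ((-24 + 2*25 - 65)*(-16))*31 - 15684 = ((-24 + 50 - 65)*(-16))*31 - 15684 = -39*(-16)*31 - 15684 = 624*31 - 15684 = 19344 - 15684 = 3660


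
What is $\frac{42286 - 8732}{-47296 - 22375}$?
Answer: $- \frac{33554}{69671} \approx -0.48161$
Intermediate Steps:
$\frac{42286 - 8732}{-47296 - 22375} = \frac{33554}{-69671} = 33554 \left(- \frac{1}{69671}\right) = - \frac{33554}{69671}$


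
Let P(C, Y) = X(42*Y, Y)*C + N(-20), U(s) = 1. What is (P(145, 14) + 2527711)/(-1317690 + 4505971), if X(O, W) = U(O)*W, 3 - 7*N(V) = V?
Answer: 17708210/22317967 ≈ 0.79345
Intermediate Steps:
N(V) = 3/7 - V/7
X(O, W) = W (X(O, W) = 1*W = W)
P(C, Y) = 23/7 + C*Y (P(C, Y) = Y*C + (3/7 - ⅐*(-20)) = C*Y + (3/7 + 20/7) = C*Y + 23/7 = 23/7 + C*Y)
(P(145, 14) + 2527711)/(-1317690 + 4505971) = ((23/7 + 145*14) + 2527711)/(-1317690 + 4505971) = ((23/7 + 2030) + 2527711)/3188281 = (14233/7 + 2527711)*(1/3188281) = (17708210/7)*(1/3188281) = 17708210/22317967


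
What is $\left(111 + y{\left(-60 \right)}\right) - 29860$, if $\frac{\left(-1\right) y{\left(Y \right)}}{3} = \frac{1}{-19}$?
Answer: $- \frac{565228}{19} \approx -29749.0$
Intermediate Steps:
$y{\left(Y \right)} = \frac{3}{19}$ ($y{\left(Y \right)} = - \frac{3}{-19} = \left(-3\right) \left(- \frac{1}{19}\right) = \frac{3}{19}$)
$\left(111 + y{\left(-60 \right)}\right) - 29860 = \left(111 + \frac{3}{19}\right) - 29860 = \frac{2112}{19} - 29860 = - \frac{565228}{19}$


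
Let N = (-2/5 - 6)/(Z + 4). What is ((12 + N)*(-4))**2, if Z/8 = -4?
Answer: 2930944/1225 ≈ 2392.6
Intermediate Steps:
Z = -32 (Z = 8*(-4) = -32)
N = 8/35 (N = (-2/5 - 6)/(-32 + 4) = (-2*1/5 - 6)/(-28) = (-2/5 - 6)*(-1/28) = -32/5*(-1/28) = 8/35 ≈ 0.22857)
((12 + N)*(-4))**2 = ((12 + 8/35)*(-4))**2 = ((428/35)*(-4))**2 = (-1712/35)**2 = 2930944/1225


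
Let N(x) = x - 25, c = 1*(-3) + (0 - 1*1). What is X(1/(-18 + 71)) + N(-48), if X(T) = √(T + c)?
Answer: -73 + I*√11183/53 ≈ -73.0 + 1.9953*I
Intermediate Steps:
c = -4 (c = -3 + (0 - 1) = -3 - 1 = -4)
N(x) = -25 + x
X(T) = √(-4 + T) (X(T) = √(T - 4) = √(-4 + T))
X(1/(-18 + 71)) + N(-48) = √(-4 + 1/(-18 + 71)) + (-25 - 48) = √(-4 + 1/53) - 73 = √(-211/53) - 73 = I*√11183/53 - 73 = -73 + I*√11183/53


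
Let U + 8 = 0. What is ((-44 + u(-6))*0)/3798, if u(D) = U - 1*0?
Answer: 0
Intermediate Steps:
U = -8 (U = -8 + 0 = -8)
u(D) = -8 (u(D) = -8 - 1*0 = -8 + 0 = -8)
((-44 + u(-6))*0)/3798 = ((-44 - 8)*0)/3798 = -52*0*(1/3798) = 0*(1/3798) = 0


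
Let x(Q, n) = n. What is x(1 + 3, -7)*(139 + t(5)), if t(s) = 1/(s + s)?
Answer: -9737/10 ≈ -973.70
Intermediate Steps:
t(s) = 1/(2*s)
x(1 + 3, -7)*(139 + t(5)) = -7*(139 + (1/2)/5) = -7*(139 + (1/2)*(1/5)) = -7*(139 + 1/10) = -7*1391/10 = -9737/10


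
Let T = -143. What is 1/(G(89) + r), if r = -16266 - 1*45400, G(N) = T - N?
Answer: -1/61898 ≈ -1.6156e-5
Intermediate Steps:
G(N) = -143 - N
r = -61666 (r = -16266 - 45400 = -61666)
1/(G(89) + r) = 1/((-143 - 1*89) - 61666) = 1/((-143 - 89) - 61666) = 1/(-232 - 61666) = 1/(-61898) = -1/61898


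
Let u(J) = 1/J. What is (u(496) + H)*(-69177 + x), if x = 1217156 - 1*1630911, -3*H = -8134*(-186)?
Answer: 30199762290211/124 ≈ 2.4355e+11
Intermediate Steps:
H = -504308 (H = -(-8134)*(-186)/3 = -1/3*1512924 = -504308)
x = -413755 (x = 1217156 - 1630911 = -413755)
(u(496) + H)*(-69177 + x) = (1/496 - 504308)*(-69177 - 413755) = (1/496 - 504308)*(-482932) = -250136767/496*(-482932) = 30199762290211/124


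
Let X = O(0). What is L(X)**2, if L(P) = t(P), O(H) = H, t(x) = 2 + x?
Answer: 4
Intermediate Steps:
X = 0
L(P) = 2 + P
L(X)**2 = (2 + 0)**2 = 2**2 = 4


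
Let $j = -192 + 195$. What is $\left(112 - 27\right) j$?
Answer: $255$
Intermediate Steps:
$j = 3$
$\left(112 - 27\right) j = \left(112 - 27\right) 3 = 85 \cdot 3 = 255$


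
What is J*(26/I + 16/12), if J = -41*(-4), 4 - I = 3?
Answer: 13448/3 ≈ 4482.7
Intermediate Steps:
I = 1 (I = 4 - 1*3 = 4 - 3 = 1)
J = 164
J*(26/I + 16/12) = 164*(26/1 + 16/12) = 164*(26*1 + 16*(1/12)) = 164*(26 + 4/3) = 164*(82/3) = 13448/3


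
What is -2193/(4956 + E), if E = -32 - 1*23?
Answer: -2193/4901 ≈ -0.44746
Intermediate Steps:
E = -55 (E = -32 - 23 = -55)
-2193/(4956 + E) = -2193/(4956 - 55) = -2193/4901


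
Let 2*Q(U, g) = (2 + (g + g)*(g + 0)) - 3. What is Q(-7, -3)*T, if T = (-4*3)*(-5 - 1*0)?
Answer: 510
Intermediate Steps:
Q(U, g) = -1/2 + g**2 (Q(U, g) = ((2 + (g + g)*(g + 0)) - 3)/2 = ((2 + (2*g)*g) - 3)/2 = ((2 + 2*g**2) - 3)/2 = (-1 + 2*g**2)/2 = -1/2 + g**2)
T = 60 (T = -12*(-5 + 0) = -12*(-5) = 60)
Q(-7, -3)*T = (-1/2 + (-3)**2)*60 = (-1/2 + 9)*60 = (17/2)*60 = 510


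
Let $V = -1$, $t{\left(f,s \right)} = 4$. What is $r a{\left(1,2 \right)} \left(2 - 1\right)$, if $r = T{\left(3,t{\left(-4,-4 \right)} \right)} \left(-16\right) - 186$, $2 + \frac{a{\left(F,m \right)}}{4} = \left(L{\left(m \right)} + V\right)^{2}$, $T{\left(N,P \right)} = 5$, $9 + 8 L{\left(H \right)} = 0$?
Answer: $- \frac{21413}{8} \approx -2676.6$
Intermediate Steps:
$L{\left(H \right)} = - \frac{9}{8}$ ($L{\left(H \right)} = - \frac{9}{8} + \frac{1}{8} \cdot 0 = - \frac{9}{8} + 0 = - \frac{9}{8}$)
$a{\left(F,m \right)} = \frac{161}{16}$ ($a{\left(F,m \right)} = -8 + 4 \left(- \frac{9}{8} - 1\right)^{2} = -8 + 4 \left(- \frac{17}{8}\right)^{2} = -8 + 4 \cdot \frac{289}{64} = -8 + \frac{289}{16} = \frac{161}{16}$)
$r = -266$ ($r = 5 \left(-16\right) - 186 = -80 - 186 = -266$)
$r a{\left(1,2 \right)} \left(2 - 1\right) = - 266 \frac{161 \left(2 - 1\right)}{16} = - 266 \cdot \frac{161}{16} \cdot 1 = \left(-266\right) \frac{161}{16} = - \frac{21413}{8}$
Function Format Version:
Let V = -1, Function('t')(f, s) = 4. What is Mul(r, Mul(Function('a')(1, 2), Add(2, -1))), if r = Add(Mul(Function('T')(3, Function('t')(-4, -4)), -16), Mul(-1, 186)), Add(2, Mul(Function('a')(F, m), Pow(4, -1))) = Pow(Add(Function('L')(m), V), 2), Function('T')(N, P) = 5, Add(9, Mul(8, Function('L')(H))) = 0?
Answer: Rational(-21413, 8) ≈ -2676.6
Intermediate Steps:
Function('L')(H) = Rational(-9, 8) (Function('L')(H) = Add(Rational(-9, 8), Mul(Rational(1, 8), 0)) = Add(Rational(-9, 8), 0) = Rational(-9, 8))
Function('a')(F, m) = Rational(161, 16) (Function('a')(F, m) = Add(-8, Mul(4, Pow(Add(Rational(-9, 8), -1), 2))) = Add(-8, Mul(4, Pow(Rational(-17, 8), 2))) = Add(-8, Mul(4, Rational(289, 64))) = Add(-8, Rational(289, 16)) = Rational(161, 16))
r = -266 (r = Add(Mul(5, -16), Mul(-1, 186)) = Add(-80, -186) = -266)
Mul(r, Mul(Function('a')(1, 2), Add(2, -1))) = Mul(-266, Mul(Rational(161, 16), Add(2, -1))) = Mul(-266, Mul(Rational(161, 16), 1)) = Mul(-266, Rational(161, 16)) = Rational(-21413, 8)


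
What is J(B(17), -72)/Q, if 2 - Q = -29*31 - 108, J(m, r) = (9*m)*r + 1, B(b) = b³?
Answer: -3183623/1009 ≈ -3155.2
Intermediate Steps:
J(m, r) = 1 + 9*m*r (J(m, r) = 9*m*r + 1 = 1 + 9*m*r)
Q = 1009 (Q = 2 - (-29*31 - 108) = 2 - (-899 - 108) = 2 - 1*(-1007) = 2 + 1007 = 1009)
J(B(17), -72)/Q = (1 + 9*17³*(-72))/1009 = (1 + 9*4913*(-72))*(1/1009) = (1 - 3183624)*(1/1009) = -3183623*1/1009 = -3183623/1009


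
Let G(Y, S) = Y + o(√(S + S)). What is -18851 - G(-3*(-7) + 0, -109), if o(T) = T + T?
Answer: -18872 - 2*I*√218 ≈ -18872.0 - 29.53*I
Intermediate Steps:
o(T) = 2*T
G(Y, S) = Y + 2*√2*√S (G(Y, S) = Y + 2*√(S + S) = Y + 2*√(2*S) = Y + 2*(√2*√S) = Y + 2*√2*√S)
-18851 - G(-3*(-7) + 0, -109) = -18851 - ((-3*(-7) + 0) + 2*√2*√(-109)) = -18851 - ((21 + 0) + 2*√2*(I*√109)) = -18851 - (21 + 2*I*√218) = -18851 + (-21 - 2*I*√218) = -18872 - 2*I*√218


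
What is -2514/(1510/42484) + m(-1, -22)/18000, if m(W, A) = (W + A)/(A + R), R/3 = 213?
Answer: -118617384229073/1677006000 ≈ -70732.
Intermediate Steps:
R = 639 (R = 3*213 = 639)
m(W, A) = (A + W)/(639 + A) (m(W, A) = (W + A)/(A + 639) = (A + W)/(639 + A))
-2514/(1510/42484) + m(-1, -22)/18000 = -2514/(1510/42484) + ((-22 - 1)/(639 - 22))/18000 = -2514/(1510*(1/42484)) + (-23/617)*(1/18000) = -2514/755/21242 + ((1/617)*(-23))*(1/18000) = -2514*21242/755 - 23/617*1/18000 = -53402388/755 - 23/11106000 = -118617384229073/1677006000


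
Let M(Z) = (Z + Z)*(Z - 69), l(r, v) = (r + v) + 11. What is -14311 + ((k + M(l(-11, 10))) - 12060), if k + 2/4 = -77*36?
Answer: -60647/2 ≈ -30324.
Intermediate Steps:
k = -5545/2 (k = -½ - 77*36 = -½ - 2772 = -5545/2 ≈ -2772.5)
l(r, v) = 11 + r + v
M(Z) = 2*Z*(-69 + Z) (M(Z) = (2*Z)*(-69 + Z) = 2*Z*(-69 + Z))
-14311 + ((k + M(l(-11, 10))) - 12060) = -14311 + ((-5545/2 + 2*(11 - 11 + 10)*(-69 + (11 - 11 + 10))) - 12060) = -14311 + ((-5545/2 + 2*10*(-69 + 10)) - 12060) = -14311 + ((-5545/2 + 2*10*(-59)) - 12060) = -14311 + ((-5545/2 - 1180) - 12060) = -14311 + (-7905/2 - 12060) = -14311 - 32025/2 = -60647/2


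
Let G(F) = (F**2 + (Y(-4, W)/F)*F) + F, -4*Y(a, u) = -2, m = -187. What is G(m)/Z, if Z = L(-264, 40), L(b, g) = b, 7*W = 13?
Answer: -69565/528 ≈ -131.75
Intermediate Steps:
W = 13/7 (W = (1/7)*13 = 13/7 ≈ 1.8571)
Z = -264
Y(a, u) = 1/2 (Y(a, u) = -1/4*(-2) = 1/2)
G(F) = 1/2 + F + F**2 (G(F) = (F**2 + (1/(2*F))*F) + F = (F**2 + 1/2) + F = (1/2 + F**2) + F = 1/2 + F + F**2)
G(m)/Z = (1/2 - 187 + (-187)**2)/(-264) = (1/2 - 187 + 34969)*(-1/264) = (69565/2)*(-1/264) = -69565/528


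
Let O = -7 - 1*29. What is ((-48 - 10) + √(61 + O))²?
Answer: 2809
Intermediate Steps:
O = -36 (O = -7 - 29 = -36)
((-48 - 10) + √(61 + O))² = ((-48 - 10) + √(61 - 36))² = (-58 + √25)² = (-58 + 5)² = (-53)² = 2809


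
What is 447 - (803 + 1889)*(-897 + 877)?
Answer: 54287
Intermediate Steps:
447 - (803 + 1889)*(-897 + 877) = 447 - 2692*(-20) = 447 - 1*(-53840) = 447 + 53840 = 54287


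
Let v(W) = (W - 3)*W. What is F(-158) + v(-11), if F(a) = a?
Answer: -4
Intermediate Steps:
v(W) = W*(-3 + W) (v(W) = (-3 + W)*W = W*(-3 + W))
F(-158) + v(-11) = -158 - 11*(-3 - 11) = -158 - 11*(-14) = -158 + 154 = -4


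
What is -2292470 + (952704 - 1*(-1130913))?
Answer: -208853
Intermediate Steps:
-2292470 + (952704 - 1*(-1130913)) = -2292470 + (952704 + 1130913) = -2292470 + 2083617 = -208853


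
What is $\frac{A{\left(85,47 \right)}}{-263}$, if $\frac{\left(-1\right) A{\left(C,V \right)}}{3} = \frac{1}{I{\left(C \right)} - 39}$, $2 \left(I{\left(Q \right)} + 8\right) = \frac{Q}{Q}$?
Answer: $- \frac{2}{8153} \approx -0.00024531$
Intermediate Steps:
$I{\left(Q \right)} = - \frac{15}{2}$ ($I{\left(Q \right)} = -8 + \frac{Q \frac{1}{Q}}{2} = -8 + \frac{1}{2} \cdot 1 = -8 + \frac{1}{2} = - \frac{15}{2}$)
$A{\left(C,V \right)} = \frac{2}{31}$ ($A{\left(C,V \right)} = - \frac{3}{- \frac{15}{2} - 39} = - \frac{3}{- \frac{93}{2}} = \left(-3\right) \left(- \frac{2}{93}\right) = \frac{2}{31}$)
$\frac{A{\left(85,47 \right)}}{-263} = \frac{2}{31 \left(-263\right)} = \frac{2}{31} \left(- \frac{1}{263}\right) = - \frac{2}{8153}$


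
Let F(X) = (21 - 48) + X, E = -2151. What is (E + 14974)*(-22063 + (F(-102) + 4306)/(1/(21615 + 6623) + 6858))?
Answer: -54786509864817347/193656205 ≈ -2.8291e+8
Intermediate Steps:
F(X) = -27 + X
(E + 14974)*(-22063 + (F(-102) + 4306)/(1/(21615 + 6623) + 6858)) = (-2151 + 14974)*(-22063 + ((-27 - 102) + 4306)/(1/(21615 + 6623) + 6858)) = 12823*(-22063 + (-129 + 4306)/(1/28238 + 6858)) = 12823*(-22063 + 4177/(1/28238 + 6858)) = 12823*(-22063 + 4177/(193656205/28238)) = 12823*(-22063 + 4177*(28238/193656205)) = 12823*(-22063 + 117950126/193656205) = 12823*(-4272518900789/193656205) = -54786509864817347/193656205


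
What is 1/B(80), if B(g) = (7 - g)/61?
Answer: -61/73 ≈ -0.83562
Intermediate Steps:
B(g) = 7/61 - g/61 (B(g) = (7 - g)*(1/61) = 7/61 - g/61)
1/B(80) = 1/(7/61 - 1/61*80) = 1/(7/61 - 80/61) = 1/(-73/61) = -61/73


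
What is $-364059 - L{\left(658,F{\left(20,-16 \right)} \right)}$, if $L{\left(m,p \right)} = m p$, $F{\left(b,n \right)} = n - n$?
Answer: $-364059$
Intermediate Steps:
$F{\left(b,n \right)} = 0$
$-364059 - L{\left(658,F{\left(20,-16 \right)} \right)} = -364059 - 658 \cdot 0 = -364059 - 0 = -364059 + 0 = -364059$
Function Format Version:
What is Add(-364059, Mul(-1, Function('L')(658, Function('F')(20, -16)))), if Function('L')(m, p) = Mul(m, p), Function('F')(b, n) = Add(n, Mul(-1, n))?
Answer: -364059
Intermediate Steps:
Function('F')(b, n) = 0
Add(-364059, Mul(-1, Function('L')(658, Function('F')(20, -16)))) = Add(-364059, Mul(-1, Mul(658, 0))) = Add(-364059, Mul(-1, 0)) = Add(-364059, 0) = -364059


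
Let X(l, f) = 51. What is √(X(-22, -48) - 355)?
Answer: 4*I*√19 ≈ 17.436*I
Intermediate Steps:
√(X(-22, -48) - 355) = √(51 - 355) = √(-304) = 4*I*√19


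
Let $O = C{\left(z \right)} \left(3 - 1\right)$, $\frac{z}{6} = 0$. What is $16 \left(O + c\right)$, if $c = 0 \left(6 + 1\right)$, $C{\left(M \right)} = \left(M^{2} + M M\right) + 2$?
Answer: $64$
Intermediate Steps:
$z = 0$ ($z = 6 \cdot 0 = 0$)
$C{\left(M \right)} = 2 + 2 M^{2}$ ($C{\left(M \right)} = \left(M^{2} + M^{2}\right) + 2 = 2 M^{2} + 2 = 2 + 2 M^{2}$)
$c = 0$ ($c = 0 \cdot 7 = 0$)
$O = 4$ ($O = \left(2 + 2 \cdot 0^{2}\right) \left(3 - 1\right) = \left(2 + 2 \cdot 0\right) 2 = \left(2 + 0\right) 2 = 2 \cdot 2 = 4$)
$16 \left(O + c\right) = 16 \left(4 + 0\right) = 16 \cdot 4 = 64$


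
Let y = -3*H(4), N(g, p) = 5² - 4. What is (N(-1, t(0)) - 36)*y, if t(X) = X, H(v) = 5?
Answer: 225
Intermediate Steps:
N(g, p) = 21 (N(g, p) = 25 - 4 = 21)
y = -15 (y = -3*5 = -15)
(N(-1, t(0)) - 36)*y = (21 - 36)*(-15) = -15*(-15) = 225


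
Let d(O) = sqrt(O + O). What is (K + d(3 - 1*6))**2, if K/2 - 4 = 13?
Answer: (34 + I*sqrt(6))**2 ≈ 1150.0 + 166.57*I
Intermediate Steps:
d(O) = sqrt(2)*sqrt(O) (d(O) = sqrt(2*O) = sqrt(2)*sqrt(O))
K = 34 (K = 8 + 2*13 = 8 + 26 = 34)
(K + d(3 - 1*6))**2 = (34 + sqrt(2)*sqrt(3 - 1*6))**2 = (34 + sqrt(2)*sqrt(3 - 6))**2 = (34 + sqrt(2)*sqrt(-3))**2 = (34 + sqrt(2)*(I*sqrt(3)))**2 = (34 + I*sqrt(6))**2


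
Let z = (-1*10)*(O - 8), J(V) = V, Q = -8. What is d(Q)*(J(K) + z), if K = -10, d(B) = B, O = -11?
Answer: -1440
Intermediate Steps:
z = 190 (z = (-1*10)*(-11 - 8) = -10*(-19) = 190)
d(Q)*(J(K) + z) = -8*(-10 + 190) = -8*180 = -1440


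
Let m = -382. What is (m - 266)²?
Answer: 419904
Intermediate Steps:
(m - 266)² = (-382 - 266)² = (-648)² = 419904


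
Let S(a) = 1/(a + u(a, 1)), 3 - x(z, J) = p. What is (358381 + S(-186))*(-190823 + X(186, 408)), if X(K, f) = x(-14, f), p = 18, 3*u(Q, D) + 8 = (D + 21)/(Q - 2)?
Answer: -3639518183272454/53215 ≈ -6.8393e+10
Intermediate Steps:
u(Q, D) = -8/3 + (21 + D)/(3*(-2 + Q)) (u(Q, D) = -8/3 + ((D + 21)/(Q - 2))/3 = -8/3 + ((21 + D)/(-2 + Q))/3 = -8/3 + (21 + D)/(3*(-2 + Q)))
x(z, J) = -15 (x(z, J) = 3 - 1*18 = 3 - 18 = -15)
X(K, f) = -15
S(a) = 1/(a + (38 - 8*a)/(3*(-2 + a))) (S(a) = 1/(a + (37 + 1 - 8*a)/(3*(-2 + a))) = 1/(a + (38 - 8*a)/(3*(-2 + a))))
(358381 + S(-186))*(-190823 + X(186, 408)) = (358381 + 3*(-2 - 186)/(38 - 14*(-186) + 3*(-186)²))*(-190823 - 15) = (358381 + 3*(-188)/(38 + 2604 + 3*34596))*(-190838) = (358381 + 3*(-188)/(38 + 2604 + 103788))*(-190838) = (358381 + 3*(-188)/106430)*(-190838) = (358381 + 3*(1/106430)*(-188))*(-190838) = (358381 - 282/53215)*(-190838) = (19071244633/53215)*(-190838) = -3639518183272454/53215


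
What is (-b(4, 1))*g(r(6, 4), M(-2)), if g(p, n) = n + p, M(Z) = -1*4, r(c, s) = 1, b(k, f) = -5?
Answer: -15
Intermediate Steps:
M(Z) = -4
(-b(4, 1))*g(r(6, 4), M(-2)) = (-1*(-5))*(-4 + 1) = 5*(-3) = -15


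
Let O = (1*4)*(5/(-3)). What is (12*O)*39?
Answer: -3120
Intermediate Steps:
O = -20/3 (O = 4*(5*(-1/3)) = 4*(-5/3) = -20/3 ≈ -6.6667)
(12*O)*39 = (12*(-20/3))*39 = -80*39 = -3120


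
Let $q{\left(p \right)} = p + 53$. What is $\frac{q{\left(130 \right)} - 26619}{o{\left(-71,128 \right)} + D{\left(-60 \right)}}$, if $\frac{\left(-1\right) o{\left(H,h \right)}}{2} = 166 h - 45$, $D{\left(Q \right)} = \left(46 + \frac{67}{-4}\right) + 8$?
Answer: $\frac{105744}{169475} \approx 0.62395$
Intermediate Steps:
$q{\left(p \right)} = 53 + p$
$D{\left(Q \right)} = \frac{149}{4}$ ($D{\left(Q \right)} = \left(46 + 67 \left(- \frac{1}{4}\right)\right) + 8 = \left(46 - \frac{67}{4}\right) + 8 = \frac{117}{4} + 8 = \frac{149}{4}$)
$o{\left(H,h \right)} = 90 - 332 h$ ($o{\left(H,h \right)} = - 2 \left(166 h - 45\right) = - 2 \left(-45 + 166 h\right) = 90 - 332 h$)
$\frac{q{\left(130 \right)} - 26619}{o{\left(-71,128 \right)} + D{\left(-60 \right)}} = \frac{\left(53 + 130\right) - 26619}{\left(90 - 42496\right) + \frac{149}{4}} = \frac{183 - 26619}{\left(90 - 42496\right) + \frac{149}{4}} = - \frac{26436}{-42406 + \frac{149}{4}} = - \frac{26436}{- \frac{169475}{4}} = \left(-26436\right) \left(- \frac{4}{169475}\right) = \frac{105744}{169475}$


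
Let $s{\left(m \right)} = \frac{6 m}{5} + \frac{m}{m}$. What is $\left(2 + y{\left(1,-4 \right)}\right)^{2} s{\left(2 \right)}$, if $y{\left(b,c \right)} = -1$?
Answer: $\frac{17}{5} \approx 3.4$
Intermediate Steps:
$s{\left(m \right)} = 1 + \frac{6 m}{5}$ ($s{\left(m \right)} = 6 m \frac{1}{5} + 1 = \frac{6 m}{5} + 1 = 1 + \frac{6 m}{5}$)
$\left(2 + y{\left(1,-4 \right)}\right)^{2} s{\left(2 \right)} = \left(2 - 1\right)^{2} \left(1 + \frac{6}{5} \cdot 2\right) = 1^{2} \left(1 + \frac{12}{5}\right) = 1 \cdot \frac{17}{5} = \frac{17}{5}$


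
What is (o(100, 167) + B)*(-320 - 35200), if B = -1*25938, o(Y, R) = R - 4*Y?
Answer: 929593920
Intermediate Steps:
B = -25938
(o(100, 167) + B)*(-320 - 35200) = ((167 - 4*100) - 25938)*(-320 - 35200) = ((167 - 400) - 25938)*(-35520) = (-233 - 25938)*(-35520) = -26171*(-35520) = 929593920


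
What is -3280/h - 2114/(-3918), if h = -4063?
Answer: 10720111/7959417 ≈ 1.3468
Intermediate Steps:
-3280/h - 2114/(-3918) = -3280/(-4063) - 2114/(-3918) = -3280*(-1/4063) - 2114*(-1/3918) = 3280/4063 + 1057/1959 = 10720111/7959417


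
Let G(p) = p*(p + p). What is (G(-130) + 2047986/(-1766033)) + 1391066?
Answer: 2516358328592/1766033 ≈ 1.4249e+6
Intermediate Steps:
G(p) = 2*p² (G(p) = p*(2*p) = 2*p²)
(G(-130) + 2047986/(-1766033)) + 1391066 = (2*(-130)² + 2047986/(-1766033)) + 1391066 = (2*16900 + 2047986*(-1/1766033)) + 1391066 = (33800 - 2047986/1766033) + 1391066 = 59689867414/1766033 + 1391066 = 2516358328592/1766033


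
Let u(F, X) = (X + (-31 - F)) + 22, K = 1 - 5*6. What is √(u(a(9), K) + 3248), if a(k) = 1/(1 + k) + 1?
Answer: √320890/10 ≈ 56.647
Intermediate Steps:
a(k) = 1 + 1/(1 + k)
K = -29 (K = 1 - 30 = -29)
u(F, X) = -9 + X - F (u(F, X) = (-31 + X - F) + 22 = -9 + X - F)
√(u(a(9), K) + 3248) = √((-9 - 29 - (2 + 9)/(1 + 9)) + 3248) = √((-9 - 29 - 11/10) + 3248) = √(-391/10 + 3248) = √(32089/10) = √320890/10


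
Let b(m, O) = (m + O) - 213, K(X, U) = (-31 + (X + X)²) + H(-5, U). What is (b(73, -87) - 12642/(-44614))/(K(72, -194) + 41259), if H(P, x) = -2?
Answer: -2528684/691093167 ≈ -0.0036590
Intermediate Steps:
K(X, U) = -33 + 4*X² (K(X, U) = (-31 + (X + X)²) - 2 = (-31 + (2*X)²) - 2 = (-31 + 4*X²) - 2 = -33 + 4*X²)
b(m, O) = -213 + O + m (b(m, O) = (O + m) - 213 = -213 + O + m)
(b(73, -87) - 12642/(-44614))/(K(72, -194) + 41259) = ((-213 - 87 + 73) - 12642/(-44614))/((-33 + 4*72²) + 41259) = (-227 - 12642*(-1/44614))/((-33 + 4*5184) + 41259) = (-227 + 6321/22307)/((-33 + 20736) + 41259) = -5057368/(22307*(20703 + 41259)) = -5057368/22307/61962 = -5057368/22307*1/61962 = -2528684/691093167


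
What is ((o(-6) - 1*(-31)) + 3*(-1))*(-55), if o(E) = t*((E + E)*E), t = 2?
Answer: -9460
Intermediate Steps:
o(E) = 4*E² (o(E) = 2*((E + E)*E) = 2*((2*E)*E) = 2*(2*E²) = 4*E²)
((o(-6) - 1*(-31)) + 3*(-1))*(-55) = ((4*(-6)² - 1*(-31)) + 3*(-1))*(-55) = ((4*36 + 31) - 3)*(-55) = ((144 + 31) - 3)*(-55) = (175 - 3)*(-55) = 172*(-55) = -9460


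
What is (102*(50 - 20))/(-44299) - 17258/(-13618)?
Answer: 361420531/301631891 ≈ 1.1982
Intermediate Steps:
(102*(50 - 20))/(-44299) - 17258/(-13618) = (102*30)*(-1/44299) - 17258*(-1/13618) = 3060*(-1/44299) + 8629/6809 = -3060/44299 + 8629/6809 = 361420531/301631891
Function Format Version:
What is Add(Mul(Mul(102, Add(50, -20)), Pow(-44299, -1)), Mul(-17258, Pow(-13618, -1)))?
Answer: Rational(361420531, 301631891) ≈ 1.1982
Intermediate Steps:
Add(Mul(Mul(102, Add(50, -20)), Pow(-44299, -1)), Mul(-17258, Pow(-13618, -1))) = Add(Mul(Mul(102, 30), Rational(-1, 44299)), Mul(-17258, Rational(-1, 13618))) = Add(Mul(3060, Rational(-1, 44299)), Rational(8629, 6809)) = Add(Rational(-3060, 44299), Rational(8629, 6809)) = Rational(361420531, 301631891)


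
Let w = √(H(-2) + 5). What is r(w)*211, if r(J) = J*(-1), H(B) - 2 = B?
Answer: -211*√5 ≈ -471.81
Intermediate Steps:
H(B) = 2 + B
w = √5 (w = √((2 - 2) + 5) = √(0 + 5) = √5 ≈ 2.2361)
r(J) = -J
r(w)*211 = -√5*211 = -211*√5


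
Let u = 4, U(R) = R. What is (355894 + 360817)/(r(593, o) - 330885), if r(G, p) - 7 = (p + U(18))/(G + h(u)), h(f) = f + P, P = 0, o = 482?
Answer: -427876467/197533666 ≈ -2.1661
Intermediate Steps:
h(f) = f (h(f) = f + 0 = f)
r(G, p) = 7 + (18 + p)/(4 + G) (r(G, p) = 7 + (p + 18)/(G + 4) = 7 + (18 + p)/(4 + G))
(355894 + 360817)/(r(593, o) - 330885) = (355894 + 360817)/((46 + 482 + 7*593)/(4 + 593) - 330885) = 716711/((46 + 482 + 4151)/597 - 330885) = 716711/((1/597)*4679 - 330885) = 716711/(4679/597 - 330885) = 716711/(-197533666/597) = 716711*(-597/197533666) = -427876467/197533666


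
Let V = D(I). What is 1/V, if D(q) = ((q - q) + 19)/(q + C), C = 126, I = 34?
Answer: 160/19 ≈ 8.4211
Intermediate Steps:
D(q) = 19/(126 + q) (D(q) = ((q - q) + 19)/(q + 126) = (0 + 19)/(126 + q) = 19/(126 + q))
V = 19/160 (V = 19/(126 + 34) = 19/160 ≈ 0.11875)
1/V = 1/(19/160) = 160/19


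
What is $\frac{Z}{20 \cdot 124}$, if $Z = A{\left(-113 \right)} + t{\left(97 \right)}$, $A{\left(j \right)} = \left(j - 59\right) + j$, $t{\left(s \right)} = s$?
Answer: $- \frac{47}{620} \approx -0.075806$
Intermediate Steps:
$A{\left(j \right)} = -59 + 2 j$ ($A{\left(j \right)} = \left(-59 + j\right) + j = -59 + 2 j$)
$Z = -188$ ($Z = \left(-59 + 2 \left(-113\right)\right) + 97 = \left(-59 - 226\right) + 97 = -285 + 97 = -188$)
$\frac{Z}{20 \cdot 124} = - \frac{188}{20 \cdot 124} = - \frac{188}{2480} = \left(-188\right) \frac{1}{2480} = - \frac{47}{620}$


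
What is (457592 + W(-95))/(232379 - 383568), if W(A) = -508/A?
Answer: -43471748/14362955 ≈ -3.0267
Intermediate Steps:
(457592 + W(-95))/(232379 - 383568) = (457592 - 508/(-95))/(232379 - 383568) = (457592 - 508*(-1/95))/(-151189) = (457592 + 508/95)*(-1/151189) = (43471748/95)*(-1/151189) = -43471748/14362955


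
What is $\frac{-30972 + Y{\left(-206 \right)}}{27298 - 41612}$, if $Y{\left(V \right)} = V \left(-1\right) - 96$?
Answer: $\frac{15431}{7157} \approx 2.1561$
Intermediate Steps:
$Y{\left(V \right)} = -96 - V$ ($Y{\left(V \right)} = - V - 96 = -96 - V$)
$\frac{-30972 + Y{\left(-206 \right)}}{27298 - 41612} = \frac{-30972 - -110}{27298 - 41612} = \frac{-30972 + \left(-96 + 206\right)}{27298 - 41612} = \frac{-30972 + 110}{27298 - 41612} = - \frac{30862}{-14314} = \left(-30862\right) \left(- \frac{1}{14314}\right) = \frac{15431}{7157}$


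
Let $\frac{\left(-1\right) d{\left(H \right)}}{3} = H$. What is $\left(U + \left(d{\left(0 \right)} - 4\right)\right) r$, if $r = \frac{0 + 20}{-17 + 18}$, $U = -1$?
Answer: $-100$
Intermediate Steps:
$d{\left(H \right)} = - 3 H$
$r = 20$ ($r = \frac{20}{1} = 20 \cdot 1 = 20$)
$\left(U + \left(d{\left(0 \right)} - 4\right)\right) r = \left(-1 - 4\right) 20 = \left(-5\right) 20 = -100$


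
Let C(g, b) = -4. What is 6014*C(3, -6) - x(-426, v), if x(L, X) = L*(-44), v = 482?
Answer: -42800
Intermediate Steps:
x(L, X) = -44*L
6014*C(3, -6) - x(-426, v) = 6014*(-4) - (-44)*(-426) = -24056 - 1*18744 = -24056 - 18744 = -42800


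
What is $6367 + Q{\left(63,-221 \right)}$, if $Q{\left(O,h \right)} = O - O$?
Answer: $6367$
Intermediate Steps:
$Q{\left(O,h \right)} = 0$
$6367 + Q{\left(63,-221 \right)} = 6367 + 0 = 6367$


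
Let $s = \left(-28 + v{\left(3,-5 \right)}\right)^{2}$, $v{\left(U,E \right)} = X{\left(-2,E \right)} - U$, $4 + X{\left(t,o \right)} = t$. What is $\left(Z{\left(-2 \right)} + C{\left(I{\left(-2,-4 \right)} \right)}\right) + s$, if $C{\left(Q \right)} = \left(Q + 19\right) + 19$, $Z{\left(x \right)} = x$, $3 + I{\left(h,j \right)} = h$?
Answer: $1400$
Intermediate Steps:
$X{\left(t,o \right)} = -4 + t$
$I{\left(h,j \right)} = -3 + h$
$v{\left(U,E \right)} = -6 - U$ ($v{\left(U,E \right)} = \left(-4 - 2\right) - U = -6 - U$)
$C{\left(Q \right)} = 38 + Q$ ($C{\left(Q \right)} = \left(19 + Q\right) + 19 = 38 + Q$)
$s = 1369$ ($s = \left(-28 - 9\right)^{2} = \left(-37\right)^{2} = 1369$)
$\left(Z{\left(-2 \right)} + C{\left(I{\left(-2,-4 \right)} \right)}\right) + s = \left(-2 + \left(38 - 5\right)\right) + 1369 = \left(-2 + 33\right) + 1369 = 31 + 1369 = 1400$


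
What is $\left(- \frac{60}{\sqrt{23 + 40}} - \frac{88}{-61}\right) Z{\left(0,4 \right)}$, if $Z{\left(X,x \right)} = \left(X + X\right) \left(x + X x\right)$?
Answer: $0$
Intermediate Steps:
$Z{\left(X,x \right)} = 2 X \left(x + X x\right)$
$\left(- \frac{60}{\sqrt{23 + 40}} - \frac{88}{-61}\right) Z{\left(0,4 \right)} = \left(- \frac{60}{\sqrt{23 + 40}} - \frac{88}{-61}\right) 2 \cdot 0 \cdot 4 \left(1 + 0\right) = \left(- \frac{60}{\sqrt{63}} - - \frac{88}{61}\right) 2 \cdot 0 \cdot 4 \cdot 1 = \left(- \frac{60}{3 \sqrt{7}} + \frac{88}{61}\right) 0 = \left(- 60 \frac{\sqrt{7}}{21} + \frac{88}{61}\right) 0 = \left(- \frac{20 \sqrt{7}}{7} + \frac{88}{61}\right) 0 = \left(\frac{88}{61} - \frac{20 \sqrt{7}}{7}\right) 0 = 0$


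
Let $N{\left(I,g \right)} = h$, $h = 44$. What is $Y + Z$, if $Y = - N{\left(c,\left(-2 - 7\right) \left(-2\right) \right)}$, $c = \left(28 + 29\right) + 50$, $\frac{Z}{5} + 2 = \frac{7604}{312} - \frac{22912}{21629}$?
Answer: $\frac{105546617}{1687062} \approx 62.562$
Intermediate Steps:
$Z = \frac{179777345}{1687062}$ ($Z = -10 + 5 \left(\frac{7604}{312} - \frac{22912}{21629}\right) = -10 + 5 \left(7604 \cdot \frac{1}{312} - \frac{22912}{21629}\right) = -10 + 5 \left(\frac{1901}{78} - \frac{22912}{21629}\right) = -10 + 5 \cdot \frac{39329593}{1687062} = -10 + \frac{196647965}{1687062} = \frac{179777345}{1687062} \approx 106.56$)
$c = 107$ ($c = 57 + 50 = 107$)
$N{\left(I,g \right)} = 44$
$Y = -44$ ($Y = \left(-1\right) 44 = -44$)
$Y + Z = -44 + \frac{179777345}{1687062} = \frac{105546617}{1687062}$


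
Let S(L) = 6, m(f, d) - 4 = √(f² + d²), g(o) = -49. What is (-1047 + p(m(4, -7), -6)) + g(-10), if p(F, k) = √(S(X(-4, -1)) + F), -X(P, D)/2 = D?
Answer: -1096 + √(10 + √65) ≈ -1091.8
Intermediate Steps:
X(P, D) = -2*D
m(f, d) = 4 + √(d² + f²) (m(f, d) = 4 + √(f² + d²) = 4 + √(d² + f²))
p(F, k) = √(6 + F)
(-1047 + p(m(4, -7), -6)) + g(-10) = (-1047 + √(6 + (4 + √((-7)² + 4²)))) - 49 = (-1047 + √(6 + (4 + √(49 + 16)))) - 49 = (-1047 + √(6 + (4 + √65))) - 49 = (-1047 + √(10 + √65)) - 49 = -1096 + √(10 + √65)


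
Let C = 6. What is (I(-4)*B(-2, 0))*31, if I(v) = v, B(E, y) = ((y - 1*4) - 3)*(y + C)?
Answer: 5208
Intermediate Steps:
B(E, y) = (-7 + y)*(6 + y) (B(E, y) = ((y - 1*4) - 3)*(y + 6) = ((y - 4) - 3)*(6 + y) = ((-4 + y) - 3)*(6 + y) = (-7 + y)*(6 + y))
(I(-4)*B(-2, 0))*31 = -4*(-42 + 0**2 - 1*0)*31 = -4*(-42 + 0 + 0)*31 = -4*(-42)*31 = 168*31 = 5208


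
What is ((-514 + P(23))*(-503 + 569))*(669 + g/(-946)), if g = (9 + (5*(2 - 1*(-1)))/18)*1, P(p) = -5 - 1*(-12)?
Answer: -1925172795/86 ≈ -2.2386e+7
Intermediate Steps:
P(p) = 7 (P(p) = -5 + 12 = 7)
g = 59/6 (g = (9 + (5*(2 + 1))*(1/18))*1 = (9 + (5*3)*(1/18))*1 = (9 + 15*(1/18))*1 = (9 + 5/6)*1 = (59/6)*1 = 59/6 ≈ 9.8333)
((-514 + P(23))*(-503 + 569))*(669 + g/(-946)) = ((-514 + 7)*(-503 + 569))*(669 + (59/6)/(-946)) = (-507*66)*(669 + (59/6)*(-1/946)) = -33462*(669 - 59/5676) = -33462*3797185/5676 = -1925172795/86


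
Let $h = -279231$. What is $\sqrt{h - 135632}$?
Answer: $i \sqrt{414863} \approx 644.1 i$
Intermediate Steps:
$\sqrt{h - 135632} = \sqrt{-279231 - 135632} = \sqrt{-414863} = i \sqrt{414863}$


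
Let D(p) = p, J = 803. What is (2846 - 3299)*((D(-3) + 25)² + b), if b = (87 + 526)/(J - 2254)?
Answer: -317856963/1451 ≈ -2.1906e+5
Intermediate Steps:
b = -613/1451 (b = (87 + 526)/(803 - 2254) = 613/(-1451) = 613*(-1/1451) = -613/1451 ≈ -0.42247)
(2846 - 3299)*((D(-3) + 25)² + b) = (2846 - 3299)*((-3 + 25)² - 613/1451) = -453*(22² - 613/1451) = -453*(484 - 613/1451) = -453*701671/1451 = -317856963/1451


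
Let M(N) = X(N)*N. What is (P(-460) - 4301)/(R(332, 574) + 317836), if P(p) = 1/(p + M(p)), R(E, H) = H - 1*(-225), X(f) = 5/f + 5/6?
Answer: -10817018/801367025 ≈ -0.013498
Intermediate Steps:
X(f) = ⅚ + 5/f (X(f) = 5/f + 5*(⅙) = 5/f + ⅚ = ⅚ + 5/f)
R(E, H) = 225 + H (R(E, H) = H + 225 = 225 + H)
M(N) = N*(⅚ + 5/N) (M(N) = (⅚ + 5/N)*N = N*(⅚ + 5/N))
P(p) = 1/(5 + 11*p/6) (P(p) = 1/(p + (5 + 5*p/6)) = 1/(5 + 11*p/6))
(P(-460) - 4301)/(R(332, 574) + 317836) = (6/(30 + 11*(-460)) - 4301)/((225 + 574) + 317836) = (6/(30 - 5060) - 4301)/(799 + 317836) = (6/(-5030) - 4301)/318635 = (6*(-1/5030) - 4301)*(1/318635) = (-3/2515 - 4301)*(1/318635) = -10817018/2515*1/318635 = -10817018/801367025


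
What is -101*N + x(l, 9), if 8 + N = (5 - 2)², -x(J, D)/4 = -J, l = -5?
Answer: -121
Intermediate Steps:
x(J, D) = 4*J (x(J, D) = -(-4)*J = 4*J)
N = 1 (N = -8 + (5 - 2)² = -8 + 3² = -8 + 9 = 1)
-101*N + x(l, 9) = -101*1 + 4*(-5) = -101 - 20 = -121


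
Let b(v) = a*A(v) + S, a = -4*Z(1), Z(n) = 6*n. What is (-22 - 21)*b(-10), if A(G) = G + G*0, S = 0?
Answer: -10320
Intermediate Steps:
a = -24 ≈ -24.000
A(G) = G (A(G) = G + 0 = G)
b(v) = -24*v (b(v) = -24*v + 0 = -24*v)
(-22 - 21)*b(-10) = (-22 - 21)*(-24*(-10)) = -43*240 = -10320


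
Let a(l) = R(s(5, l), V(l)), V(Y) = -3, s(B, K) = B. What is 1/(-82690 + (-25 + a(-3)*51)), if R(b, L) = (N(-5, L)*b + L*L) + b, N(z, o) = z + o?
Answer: -1/84041 ≈ -1.1899e-5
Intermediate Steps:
N(z, o) = o + z
R(b, L) = b + L**2 + b*(-5 + L) (R(b, L) = ((L - 5)*b + L*L) + b = ((-5 + L)*b + L**2) + b = (b*(-5 + L) + L**2) + b = (L**2 + b*(-5 + L)) + b = b + L**2 + b*(-5 + L))
a(l) = -26 (a(l) = 5 + (-3)**2 + 5*(-5 - 3) = 5 + 9 + 5*(-8) = 5 + 9 - 40 = -26)
1/(-82690 + (-25 + a(-3)*51)) = 1/(-82690 + (-25 - 26*51)) = 1/(-82690 + (-25 - 1326)) = 1/(-82690 - 1351) = 1/(-84041) = -1/84041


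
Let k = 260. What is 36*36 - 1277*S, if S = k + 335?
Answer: -758519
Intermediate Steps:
S = 595 (S = 260 + 335 = 595)
36*36 - 1277*S = 36*36 - 1277*595 = 1296 - 759815 = -758519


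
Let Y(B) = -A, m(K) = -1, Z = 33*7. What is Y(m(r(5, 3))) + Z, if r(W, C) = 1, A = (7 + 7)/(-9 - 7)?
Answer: 1855/8 ≈ 231.88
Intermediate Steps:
A = -7/8 (A = 14/(-16) = 14*(-1/16) = -7/8 ≈ -0.87500)
Z = 231
Y(B) = 7/8 (Y(B) = -1*(-7/8) = 7/8)
Y(m(r(5, 3))) + Z = 7/8 + 231 = 1855/8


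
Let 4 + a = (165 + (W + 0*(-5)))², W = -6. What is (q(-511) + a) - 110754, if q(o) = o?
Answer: -85988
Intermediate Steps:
a = 25277 (a = -4 + (165 + (-6 + 0*(-5)))² = -4 + (165 + (-6 + 0))² = -4 + (165 - 6)² = -4 + 159² = -4 + 25281 = 25277)
(q(-511) + a) - 110754 = (-511 + 25277) - 110754 = 24766 - 110754 = -85988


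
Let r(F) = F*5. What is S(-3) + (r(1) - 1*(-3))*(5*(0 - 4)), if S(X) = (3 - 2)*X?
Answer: -163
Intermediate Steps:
r(F) = 5*F
S(X) = X (S(X) = 1*X = X)
S(-3) + (r(1) - 1*(-3))*(5*(0 - 4)) = -3 + (5*1 - 1*(-3))*(5*(0 - 4)) = -3 + (5 + 3)*(5*(-4)) = -3 + 8*(-20) = -3 - 160 = -163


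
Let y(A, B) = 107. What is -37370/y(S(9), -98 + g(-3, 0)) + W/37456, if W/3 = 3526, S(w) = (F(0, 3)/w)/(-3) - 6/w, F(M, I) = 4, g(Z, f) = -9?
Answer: -699299437/2003896 ≈ -348.97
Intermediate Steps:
S(w) = -22/(3*w) (S(w) = (4/w)/(-3) - 6/w = (4/w)*(-⅓) - 6/w = -4/(3*w) - 6/w = -22/(3*w))
W = 10578 (W = 3*3526 = 10578)
-37370/y(S(9), -98 + g(-3, 0)) + W/37456 = -37370/107 + 10578/37456 = -37370*1/107 + 10578*(1/37456) = -37370/107 + 5289/18728 = -699299437/2003896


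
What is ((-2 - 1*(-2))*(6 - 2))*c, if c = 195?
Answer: 0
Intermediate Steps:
((-2 - 1*(-2))*(6 - 2))*c = ((-2 - 1*(-2))*(6 - 2))*195 = ((-2 + 2)*4)*195 = (0*4)*195 = 0*195 = 0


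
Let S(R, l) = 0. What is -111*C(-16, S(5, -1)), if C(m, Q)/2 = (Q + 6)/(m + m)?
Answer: 333/8 ≈ 41.625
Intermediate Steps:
C(m, Q) = (6 + Q)/m (C(m, Q) = 2*((Q + 6)/(m + m)) = 2*((6 + Q)/((2*m))) = 2*((6 + Q)*(1/(2*m))) = 2*((6 + Q)/(2*m)) = (6 + Q)/m)
-111*C(-16, S(5, -1)) = -111*(6 + 0)/(-16) = -(-111)*6/16 = -111*(-3/8) = 333/8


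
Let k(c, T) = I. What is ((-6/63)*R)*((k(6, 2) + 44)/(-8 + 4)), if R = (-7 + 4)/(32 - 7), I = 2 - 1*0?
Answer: -23/175 ≈ -0.13143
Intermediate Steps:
I = 2 (I = 2 + 0 = 2)
k(c, T) = 2
R = -3/25 ≈ -0.12000
((-6/63)*R)*((k(6, 2) + 44)/(-8 + 4)) = (-6/63*(-3/25))*((2 + 44)/(-8 + 4)) = (-6*1/63*(-3/25))*(46/(-4)) = (-2/21*(-3/25))*(46*(-¼)) = (2/175)*(-23/2) = -23/175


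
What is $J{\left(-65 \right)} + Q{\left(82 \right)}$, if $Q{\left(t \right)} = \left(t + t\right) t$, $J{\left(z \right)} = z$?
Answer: $13383$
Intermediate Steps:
$Q{\left(t \right)} = 2 t^{2}$ ($Q{\left(t \right)} = 2 t t = 2 t^{2}$)
$J{\left(-65 \right)} + Q{\left(82 \right)} = -65 + 2 \cdot 82^{2} = -65 + 2 \cdot 6724 = -65 + 13448 = 13383$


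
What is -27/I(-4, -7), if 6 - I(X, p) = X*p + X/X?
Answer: 27/23 ≈ 1.1739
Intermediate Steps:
I(X, p) = 5 - X*p (I(X, p) = 6 - (X*p + X/X) = 6 - (X*p + 1) = 6 - (1 + X*p) = 6 + (-1 - X*p) = 5 - X*p)
-27/I(-4, -7) = -27/(5 - 1*(-4)*(-7)) = -27/(5 - 28) = -27/(-23) = -27*(-1/23) = 27/23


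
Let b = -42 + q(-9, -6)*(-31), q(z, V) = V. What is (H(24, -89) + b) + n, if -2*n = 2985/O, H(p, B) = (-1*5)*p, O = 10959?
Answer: 174349/7306 ≈ 23.864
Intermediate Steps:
H(p, B) = -5*p
n = -995/7306 (n = -2985/(2*10959) = -½*995/3653 = -995/7306 ≈ -0.13619)
b = 144 (b = -42 - 6*(-31) = -42 + 186 = 144)
(H(24, -89) + b) + n = (-5*24 + 144) - 995/7306 = (-120 + 144) - 995/7306 = 24 - 995/7306 = 174349/7306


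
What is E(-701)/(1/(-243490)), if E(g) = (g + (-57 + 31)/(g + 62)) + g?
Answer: 218131003480/639 ≈ 3.4136e+8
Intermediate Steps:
E(g) = -26/(62 + g) + 2*g (E(g) = (g - 26/(62 + g)) + g = -26/(62 + g) + 2*g)
E(-701)/(1/(-243490)) = (2*(-13 + (-701)² + 62*(-701))/(62 - 701))/(1/(-243490)) = (2*(-13 + 491401 - 43462)/(-639))/(-1/243490) = (2*(-1/639)*447926)*(-243490) = -895852/639*(-243490) = 218131003480/639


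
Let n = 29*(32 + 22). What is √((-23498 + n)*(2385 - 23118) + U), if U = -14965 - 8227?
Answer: 2*√113673241 ≈ 21324.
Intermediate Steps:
n = 1566 (n = 29*54 = 1566)
U = -23192
√((-23498 + n)*(2385 - 23118) + U) = √((-23498 + 1566)*(2385 - 23118) - 23192) = √(-21932*(-20733) - 23192) = √(454716156 - 23192) = √454692964 = 2*√113673241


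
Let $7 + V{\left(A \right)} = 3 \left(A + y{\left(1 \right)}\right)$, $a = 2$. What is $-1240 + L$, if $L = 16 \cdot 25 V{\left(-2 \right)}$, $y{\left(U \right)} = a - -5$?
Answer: $1960$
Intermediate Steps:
$y{\left(U \right)} = 7$ ($y{\left(U \right)} = 2 - -5 = 2 + 5 = 7$)
$V{\left(A \right)} = 14 + 3 A$ ($V{\left(A \right)} = -7 + 3 \left(A + 7\right) = -7 + 3 \left(7 + A\right) = -7 + \left(21 + 3 A\right) = 14 + 3 A$)
$L = 3200$ ($L = 16 \cdot 25 \left(14 + 3 \left(-2\right)\right) = 400 \left(14 - 6\right) = 400 \cdot 8 = 3200$)
$-1240 + L = -1240 + 3200 = 1960$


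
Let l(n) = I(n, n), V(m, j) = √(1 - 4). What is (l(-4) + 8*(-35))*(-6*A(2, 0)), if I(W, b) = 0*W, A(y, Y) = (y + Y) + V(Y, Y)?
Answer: 3360 + 1680*I*√3 ≈ 3360.0 + 2909.8*I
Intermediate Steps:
V(m, j) = I*√3 (V(m, j) = √(-3) = I*√3)
A(y, Y) = Y + y + I*√3 (A(y, Y) = (y + Y) + I*√3 = (Y + y) + I*√3 = Y + y + I*√3)
I(W, b) = 0
l(n) = 0
(l(-4) + 8*(-35))*(-6*A(2, 0)) = (0 + 8*(-35))*(-6*(0 + 2 + I*√3)) = (0 - 280)*(-6*(2 + I*√3)) = -280*(-12 - 6*I*√3) = 3360 + 1680*I*√3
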